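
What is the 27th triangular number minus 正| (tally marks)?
The 27th triangular number = 27×28/2 = 378
Convert 正| (tally marks) → 5 + 1 = 6 (decimal)
Compute 378 - 6 = 372
372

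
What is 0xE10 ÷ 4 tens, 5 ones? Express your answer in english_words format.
Convert 0xE10 (hexadecimal) → 14×256 + 1×16 = 3600 (decimal)
Convert 4 tens, 5 ones (place-value notation) → 4×10 + 5 = 45 (decimal)
Compute 3600 ÷ 45 = 80
Convert 80 (decimal) → eighty (English words)
eighty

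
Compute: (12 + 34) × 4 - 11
Parentheses first: 12 + 34 = 46
Multiply: 46 × 4 = 184
Subtract: 184 - 11 = 173
173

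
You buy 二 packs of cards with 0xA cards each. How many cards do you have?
Convert 0xA (hexadecimal) → 10 (decimal)
Convert 二 (Chinese numeral) → 2 (decimal)
Compute 10 × 2 = 20
20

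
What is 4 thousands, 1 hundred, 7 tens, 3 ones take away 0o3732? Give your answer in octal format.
Convert 4 thousands, 1 hundred, 7 tens, 3 ones (place-value notation) → 4×1000 + 1×100 + 7×10 + 3 = 4173 (decimal)
Convert 0o3732 (octal) → 3×512 + 7×64 + 3×8 + 2 = 2010 (decimal)
Compute 4173 - 2010 = 2163
Convert 2163 (decimal) → 2163 = 4×512 + 1×64 + 6×8 + 3 → 0o4163 (octal)
0o4163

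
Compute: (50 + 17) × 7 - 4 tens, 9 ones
Convert 4 tens, 9 ones (place-value notation) → 4×10 + 9 = 49 (decimal)
Expression in decimal: (50 + 17) × 7 - 49
Parentheses first: 50 + 17 = 67
Multiply: 67 × 7 = 469
Subtract: 469 - 49 = 420
420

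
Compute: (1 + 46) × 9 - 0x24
Convert 0x24 (hexadecimal) → 2×16 + 4 = 36 (decimal)
Expression in decimal: (1 + 46) × 9 - 36
Parentheses first: 1 + 46 = 47
Multiply: 47 × 9 = 423
Subtract: 423 - 36 = 387
387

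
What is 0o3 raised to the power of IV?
Convert 0o3 (octal) → 3 (decimal)
Convert IV (Roman numeral) → 4 (decimal)
Compute 3 ^ 4 = 81
81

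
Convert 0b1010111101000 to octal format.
Convert 0b1010111101000 (binary) → 4096 + 1024 + 256 + 128 + 64 + 32 + 8 = 5608 (decimal)
Convert 5608 (decimal) → 5608 = 1×4096 + 2×512 + 7×64 + 5×8 → 0o12750 (octal)
0o12750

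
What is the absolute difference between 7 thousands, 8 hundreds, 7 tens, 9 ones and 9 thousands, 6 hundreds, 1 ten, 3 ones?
Convert 7 thousands, 8 hundreds, 7 tens, 9 ones (place-value notation) → 7×1000 + 8×100 + 7×10 + 9 = 7879 (decimal)
Convert 9 thousands, 6 hundreds, 1 ten, 3 ones (place-value notation) → 9×1000 + 6×100 + 1×10 + 3 = 9613 (decimal)
Compute |7879 - 9613| = 1734
1734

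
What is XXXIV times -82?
Convert XXXIV (Roman numeral) → 10 + 10 + 10 + 4 = 34 (decimal)
Compute 34 × -82 = -2788
-2788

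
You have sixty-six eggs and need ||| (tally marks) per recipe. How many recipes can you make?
Convert sixty-six (English words) → 66 (decimal)
Convert ||| (tally marks) → 3 (decimal)
Compute 66 ÷ 3 = 22
22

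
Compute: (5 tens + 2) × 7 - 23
Convert 5 tens (place-value notation) → 5×10 = 50 (decimal)
Expression in decimal: (50 + 2) × 7 - 23
Parentheses first: 50 + 2 = 52
Multiply: 52 × 7 = 364
Subtract: 364 - 23 = 341
341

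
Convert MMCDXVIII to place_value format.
Convert MMCDXVIII (Roman numeral) → 1000 + 1000 + 400 + 10 + 5 + 1 + 1 + 1 = 2418 (decimal)
Convert 2418 (decimal) → 2418 = 2×1000 + 4×100 + 1×10 + 8 → 2 thousands, 4 hundreds, 1 ten, 8 ones (place-value notation)
2 thousands, 4 hundreds, 1 ten, 8 ones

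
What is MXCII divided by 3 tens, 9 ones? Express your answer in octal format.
Convert MXCII (Roman numeral) → 1000 + 90 + 1 + 1 = 1092 (decimal)
Convert 3 tens, 9 ones (place-value notation) → 3×10 + 9 = 39 (decimal)
Compute 1092 ÷ 39 = 28
Convert 28 (decimal) → 28 = 3×8 + 4 → 0o34 (octal)
0o34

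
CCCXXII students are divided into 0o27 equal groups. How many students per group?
Convert CCCXXII (Roman numeral) → 100 + 100 + 100 + 10 + 10 + 1 + 1 = 322 (decimal)
Convert 0o27 (octal) → 2×8 + 7 = 23 (decimal)
Compute 322 ÷ 23 = 14
14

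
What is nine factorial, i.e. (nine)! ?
Convert nine (English words) → 9 (decimal)
Compute 9! = 362880
362880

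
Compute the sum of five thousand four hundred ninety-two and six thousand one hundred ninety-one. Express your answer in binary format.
Convert five thousand four hundred ninety-two (English words) → 5×1000 + 4×100 + 92 = 5492 (decimal)
Convert six thousand one hundred ninety-one (English words) → 6×1000 + 1×100 + 91 = 6191 (decimal)
Compute 5492 + 6191 = 11683
Convert 11683 (decimal) → 11683 = 8192 + 2048 + 1024 + 256 + 128 + 32 + 2 + 1 → 0b10110110100011 (binary)
0b10110110100011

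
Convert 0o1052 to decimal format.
Convert 0o1052 (octal) → 1×512 + 5×8 + 2 = 554 (decimal)
554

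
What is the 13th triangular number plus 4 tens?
The 13th triangular number = 13×14/2 = 91
Convert 4 tens (place-value notation) → 4×10 = 40 (decimal)
Compute 91 + 40 = 131
131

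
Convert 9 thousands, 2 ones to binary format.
Convert 9 thousands, 2 ones (place-value notation) → 9×1000 + 2 = 9002 (decimal)
Convert 9002 (decimal) → 9002 = 8192 + 512 + 256 + 32 + 8 + 2 → 0b10001100101010 (binary)
0b10001100101010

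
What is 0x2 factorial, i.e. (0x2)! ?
Convert 0x2 (hexadecimal) → 2 (decimal)
Compute 2! = 2
2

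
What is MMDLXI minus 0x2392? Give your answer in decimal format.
Convert MMDLXI (Roman numeral) → 1000 + 1000 + 500 + 50 + 10 + 1 = 2561 (decimal)
Convert 0x2392 (hexadecimal) → 2×4096 + 3×256 + 9×16 + 2 = 9106 (decimal)
Compute 2561 - 9106 = -6545
-6545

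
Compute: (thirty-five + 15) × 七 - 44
Convert thirty-five (English words) → 35 (decimal)
Convert 七 (Chinese numeral) → 7 (decimal)
Expression in decimal: (35 + 15) × 7 - 44
Parentheses first: 35 + 15 = 50
Multiply: 50 × 7 = 350
Subtract: 350 - 44 = 306
306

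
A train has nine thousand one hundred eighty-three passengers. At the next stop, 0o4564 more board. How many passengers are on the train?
Convert nine thousand one hundred eighty-three (English words) → 9×1000 + 1×100 + 83 = 9183 (decimal)
Convert 0o4564 (octal) → 4×512 + 5×64 + 6×8 + 4 = 2420 (decimal)
Compute 9183 + 2420 = 11603
11603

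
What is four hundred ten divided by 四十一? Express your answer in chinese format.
Convert four hundred ten (English words) → 4×100 + 10 = 410 (decimal)
Convert 四十一 (Chinese numeral) → 4×10 + 1 = 41 (decimal)
Compute 410 ÷ 41 = 10
Convert 10 (decimal) → 10 = 1×10 → 十 (Chinese numeral)
十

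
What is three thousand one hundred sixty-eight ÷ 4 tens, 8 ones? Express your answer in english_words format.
Convert three thousand one hundred sixty-eight (English words) → 3×1000 + 1×100 + 68 = 3168 (decimal)
Convert 4 tens, 8 ones (place-value notation) → 4×10 + 8 = 48 (decimal)
Compute 3168 ÷ 48 = 66
Convert 66 (decimal) → sixty-six (English words)
sixty-six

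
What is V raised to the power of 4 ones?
Convert V (Roman numeral) → 5 (decimal)
Convert 4 ones (place-value notation) → 4 (decimal)
Compute 5 ^ 4 = 625
625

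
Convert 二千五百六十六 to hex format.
Convert 二千五百六十六 (Chinese numeral) → 2×1000 + 5×100 + 6×10 + 6 = 2566 (decimal)
Convert 2566 (decimal) → 2566 = 10×256 + 6 → 0xA06 (hexadecimal)
0xA06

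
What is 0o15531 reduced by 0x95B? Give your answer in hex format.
Convert 0o15531 (octal) → 1×4096 + 5×512 + 5×64 + 3×8 + 1 = 7001 (decimal)
Convert 0x95B (hexadecimal) → 9×256 + 5×16 + 11 = 2395 (decimal)
Compute 7001 - 2395 = 4606
Convert 4606 (decimal) → 4606 = 1×4096 + 1×256 + 15×16 + 14 → 0x11FE (hexadecimal)
0x11FE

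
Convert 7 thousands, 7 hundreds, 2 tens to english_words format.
Convert 7 thousands, 7 hundreds, 2 tens (place-value notation) → 7×1000 + 7×100 + 2×10 = 7720 (decimal)
Convert 7720 (decimal) → 7720 = 7×1000 + 7×100 + 20 → seven thousand seven hundred twenty (English words)
seven thousand seven hundred twenty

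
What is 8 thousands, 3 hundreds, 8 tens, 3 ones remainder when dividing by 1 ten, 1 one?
Convert 8 thousands, 3 hundreds, 8 tens, 3 ones (place-value notation) → 8×1000 + 3×100 + 8×10 + 3 = 8383 (decimal)
Convert 1 ten, 1 one (place-value notation) → 1×10 + 1 = 11 (decimal)
Compute 8383 mod 11 = 1
1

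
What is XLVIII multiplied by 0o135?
Convert XLVIII (Roman numeral) → 40 + 5 + 1 + 1 + 1 = 48 (decimal)
Convert 0o135 (octal) → 1×64 + 3×8 + 5 = 93 (decimal)
Compute 48 × 93 = 4464
4464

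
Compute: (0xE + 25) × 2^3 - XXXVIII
Convert 0xE (hexadecimal) → 14 (decimal)
Convert 2^3 (power) → 8 (decimal)
Convert XXXVIII (Roman numeral) → 10 + 10 + 10 + 5 + 1 + 1 + 1 = 38 (decimal)
Expression in decimal: (14 + 25) × 8 - 38
Parentheses first: 14 + 25 = 39
Multiply: 39 × 8 = 312
Subtract: 312 - 38 = 274
274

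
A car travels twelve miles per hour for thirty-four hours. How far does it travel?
Convert twelve (English words) → 12 (decimal)
Convert thirty-four (English words) → 34 (decimal)
Compute 12 × 34 = 408
408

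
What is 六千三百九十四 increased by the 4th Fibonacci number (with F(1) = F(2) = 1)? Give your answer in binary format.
Convert 六千三百九十四 (Chinese numeral) → 6×1000 + 3×100 + 9×10 + 4 = 6394 (decimal)
Convert the 4th Fibonacci number (with F(1) = F(2) = 1) (Fibonacci index) → 1, 1, 2, 3 → 3 (decimal)
Compute 6394 + 3 = 6397
Convert 6397 (decimal) → 6397 = 4096 + 2048 + 128 + 64 + 32 + 16 + 8 + 4 + 1 → 0b1100011111101 (binary)
0b1100011111101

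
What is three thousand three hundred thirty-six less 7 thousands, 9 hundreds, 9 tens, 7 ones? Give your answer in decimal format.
Convert three thousand three hundred thirty-six (English words) → 3×1000 + 3×100 + 36 = 3336 (decimal)
Convert 7 thousands, 9 hundreds, 9 tens, 7 ones (place-value notation) → 7×1000 + 9×100 + 9×10 + 7 = 7997 (decimal)
Compute 3336 - 7997 = -4661
-4661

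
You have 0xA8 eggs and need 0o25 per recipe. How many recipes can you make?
Convert 0xA8 (hexadecimal) → 10×16 + 8 = 168 (decimal)
Convert 0o25 (octal) → 2×8 + 5 = 21 (decimal)
Compute 168 ÷ 21 = 8
8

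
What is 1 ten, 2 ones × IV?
Convert 1 ten, 2 ones (place-value notation) → 1×10 + 2 = 12 (decimal)
Convert IV (Roman numeral) → 4 (decimal)
Compute 12 × 4 = 48
48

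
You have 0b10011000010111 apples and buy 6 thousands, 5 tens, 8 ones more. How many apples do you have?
Convert 0b10011000010111 (binary) → 8192 + 1024 + 512 + 16 + 4 + 2 + 1 = 9751 (decimal)
Convert 6 thousands, 5 tens, 8 ones (place-value notation) → 6×1000 + 5×10 + 8 = 6058 (decimal)
Compute 9751 + 6058 = 15809
15809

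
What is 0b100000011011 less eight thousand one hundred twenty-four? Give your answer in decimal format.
Convert 0b100000011011 (binary) → 2048 + 16 + 8 + 2 + 1 = 2075 (decimal)
Convert eight thousand one hundred twenty-four (English words) → 8×1000 + 1×100 + 24 = 8124 (decimal)
Compute 2075 - 8124 = -6049
-6049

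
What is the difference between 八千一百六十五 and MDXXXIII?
Convert 八千一百六十五 (Chinese numeral) → 8×1000 + 1×100 + 6×10 + 5 = 8165 (decimal)
Convert MDXXXIII (Roman numeral) → 1000 + 500 + 10 + 10 + 10 + 1 + 1 + 1 = 1533 (decimal)
Difference: |8165 - 1533| = 6632
6632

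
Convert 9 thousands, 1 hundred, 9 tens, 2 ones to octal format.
Convert 9 thousands, 1 hundred, 9 tens, 2 ones (place-value notation) → 9×1000 + 1×100 + 9×10 + 2 = 9192 (decimal)
Convert 9192 (decimal) → 9192 = 2×4096 + 1×512 + 7×64 + 5×8 → 0o21750 (octal)
0o21750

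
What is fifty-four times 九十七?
Convert fifty-four (English words) → 54 (decimal)
Convert 九十七 (Chinese numeral) → 9×10 + 7 = 97 (decimal)
Compute 54 × 97 = 5238
5238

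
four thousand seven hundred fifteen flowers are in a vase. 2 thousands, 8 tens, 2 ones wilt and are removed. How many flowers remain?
Convert four thousand seven hundred fifteen (English words) → 4×1000 + 7×100 + 15 = 4715 (decimal)
Convert 2 thousands, 8 tens, 2 ones (place-value notation) → 2×1000 + 8×10 + 2 = 2082 (decimal)
Compute 4715 - 2082 = 2633
2633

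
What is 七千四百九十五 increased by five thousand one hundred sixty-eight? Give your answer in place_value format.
Convert 七千四百九十五 (Chinese numeral) → 7×1000 + 4×100 + 9×10 + 5 = 7495 (decimal)
Convert five thousand one hundred sixty-eight (English words) → 5×1000 + 1×100 + 68 = 5168 (decimal)
Compute 7495 + 5168 = 12663
Convert 12663 (decimal) → 12663 = 12×1000 + 6×100 + 6×10 + 3 → 12 thousands, 6 hundreds, 6 tens, 3 ones (place-value notation)
12 thousands, 6 hundreds, 6 tens, 3 ones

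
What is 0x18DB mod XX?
Convert 0x18DB (hexadecimal) → 1×4096 + 8×256 + 13×16 + 11 = 6363 (decimal)
Convert XX (Roman numeral) → 10 + 10 = 20 (decimal)
Compute 6363 mod 20 = 3
3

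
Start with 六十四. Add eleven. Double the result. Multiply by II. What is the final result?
Convert 六十四 (Chinese numeral) → 6×10 + 4 = 64 (decimal)
Start: 64
Convert eleven (English words) → 11 (decimal)
64 + 11 = 75
75 × 2 = 150
Convert II (Roman numeral) → 1 + 1 = 2 (decimal)
150 × 2 = 300
300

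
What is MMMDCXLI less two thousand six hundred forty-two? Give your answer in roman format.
Convert MMMDCXLI (Roman numeral) → 1000 + 1000 + 1000 + 500 + 100 + 40 + 1 = 3641 (decimal)
Convert two thousand six hundred forty-two (English words) → 2×1000 + 6×100 + 42 = 2642 (decimal)
Compute 3641 - 2642 = 999
Convert 999 (decimal) → 999 = 900 + 90 + 9 → CMXCIX (Roman numeral)
CMXCIX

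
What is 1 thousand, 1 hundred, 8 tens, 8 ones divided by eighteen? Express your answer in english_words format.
Convert 1 thousand, 1 hundred, 8 tens, 8 ones (place-value notation) → 1×1000 + 1×100 + 8×10 + 8 = 1188 (decimal)
Convert eighteen (English words) → 18 (decimal)
Compute 1188 ÷ 18 = 66
Convert 66 (decimal) → sixty-six (English words)
sixty-six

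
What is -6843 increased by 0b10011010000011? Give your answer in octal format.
Convert 0b10011010000011 (binary) → 8192 + 1024 + 512 + 128 + 2 + 1 = 9859 (decimal)
Compute -6843 + 9859 = 3016
Convert 3016 (decimal) → 3016 = 5×512 + 7×64 + 1×8 → 0o5710 (octal)
0o5710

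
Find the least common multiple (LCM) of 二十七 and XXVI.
Convert 二十七 (Chinese numeral) → 2×10 + 7 = 27 (decimal)
Convert XXVI (Roman numeral) → 10 + 10 + 5 + 1 = 26 (decimal)
Compute lcm(27, 26) = 702
702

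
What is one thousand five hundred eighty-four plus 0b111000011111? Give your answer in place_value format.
Convert one thousand five hundred eighty-four (English words) → 1×1000 + 5×100 + 84 = 1584 (decimal)
Convert 0b111000011111 (binary) → 2048 + 1024 + 512 + 16 + 8 + 4 + 2 + 1 = 3615 (decimal)
Compute 1584 + 3615 = 5199
Convert 5199 (decimal) → 5199 = 5×1000 + 1×100 + 9×10 + 9 → 5 thousands, 1 hundred, 9 tens, 9 ones (place-value notation)
5 thousands, 1 hundred, 9 tens, 9 ones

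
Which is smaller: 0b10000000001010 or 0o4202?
Convert 0b10000000001010 (binary) → 8192 + 8 + 2 = 8202 (decimal)
Convert 0o4202 (octal) → 4×512 + 2×64 + 2 = 2178 (decimal)
Compare 8202 vs 2178: smaller = 2178
2178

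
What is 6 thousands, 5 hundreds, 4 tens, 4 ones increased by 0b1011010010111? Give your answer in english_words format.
Convert 6 thousands, 5 hundreds, 4 tens, 4 ones (place-value notation) → 6×1000 + 5×100 + 4×10 + 4 = 6544 (decimal)
Convert 0b1011010010111 (binary) → 4096 + 1024 + 512 + 128 + 16 + 4 + 2 + 1 = 5783 (decimal)
Compute 6544 + 5783 = 12327
Convert 12327 (decimal) → 12327 = 12×1000 + 3×100 + 27 → twelve thousand three hundred twenty-seven (English words)
twelve thousand three hundred twenty-seven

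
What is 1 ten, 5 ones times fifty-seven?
Convert 1 ten, 5 ones (place-value notation) → 1×10 + 5 = 15 (decimal)
Convert fifty-seven (English words) → 57 (decimal)
Compute 15 × 57 = 855
855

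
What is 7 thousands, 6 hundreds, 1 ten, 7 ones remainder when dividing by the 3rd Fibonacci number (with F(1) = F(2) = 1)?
Convert 7 thousands, 6 hundreds, 1 ten, 7 ones (place-value notation) → 7×1000 + 6×100 + 1×10 + 7 = 7617 (decimal)
Convert the 3rd Fibonacci number (with F(1) = F(2) = 1) (Fibonacci index) → 1, 1, 2 → 2 (decimal)
Compute 7617 mod 2 = 1
1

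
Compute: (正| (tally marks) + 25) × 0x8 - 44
Convert 正| (tally marks) → 5 + 1 = 6 (decimal)
Convert 0x8 (hexadecimal) → 8 (decimal)
Expression in decimal: (6 + 25) × 8 - 44
Parentheses first: 6 + 25 = 31
Multiply: 31 × 8 = 248
Subtract: 248 - 44 = 204
204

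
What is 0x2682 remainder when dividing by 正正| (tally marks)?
Convert 0x2682 (hexadecimal) → 2×4096 + 6×256 + 8×16 + 2 = 9858 (decimal)
Convert 正正| (tally marks) → 5 + 5 + 1 = 11 (decimal)
Compute 9858 mod 11 = 2
2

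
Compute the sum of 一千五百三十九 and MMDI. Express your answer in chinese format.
Convert 一千五百三十九 (Chinese numeral) → 1×1000 + 5×100 + 3×10 + 9 = 1539 (decimal)
Convert MMDI (Roman numeral) → 1000 + 1000 + 500 + 1 = 2501 (decimal)
Compute 1539 + 2501 = 4040
Convert 4040 (decimal) → 4040 = 4×1000 + 4×10 → 四千零四十 (Chinese numeral)
四千零四十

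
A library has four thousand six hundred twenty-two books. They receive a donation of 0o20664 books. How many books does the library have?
Convert four thousand six hundred twenty-two (English words) → 4×1000 + 6×100 + 22 = 4622 (decimal)
Convert 0o20664 (octal) → 2×4096 + 6×64 + 6×8 + 4 = 8628 (decimal)
Compute 4622 + 8628 = 13250
13250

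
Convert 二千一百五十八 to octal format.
Convert 二千一百五十八 (Chinese numeral) → 2×1000 + 1×100 + 5×10 + 8 = 2158 (decimal)
Convert 2158 (decimal) → 2158 = 4×512 + 1×64 + 5×8 + 6 → 0o4156 (octal)
0o4156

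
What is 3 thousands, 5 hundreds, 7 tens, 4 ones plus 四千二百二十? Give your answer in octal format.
Convert 3 thousands, 5 hundreds, 7 tens, 4 ones (place-value notation) → 3×1000 + 5×100 + 7×10 + 4 = 3574 (decimal)
Convert 四千二百二十 (Chinese numeral) → 4×1000 + 2×100 + 2×10 = 4220 (decimal)
Compute 3574 + 4220 = 7794
Convert 7794 (decimal) → 7794 = 1×4096 + 7×512 + 1×64 + 6×8 + 2 → 0o17162 (octal)
0o17162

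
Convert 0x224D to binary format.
Convert 0x224D (hexadecimal) → 2×4096 + 2×256 + 4×16 + 13 = 8781 (decimal)
Convert 8781 (decimal) → 8781 = 8192 + 512 + 64 + 8 + 4 + 1 → 0b10001001001101 (binary)
0b10001001001101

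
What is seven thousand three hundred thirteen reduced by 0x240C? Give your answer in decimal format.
Convert seven thousand three hundred thirteen (English words) → 7×1000 + 3×100 + 13 = 7313 (decimal)
Convert 0x240C (hexadecimal) → 2×4096 + 4×256 + 12 = 9228 (decimal)
Compute 7313 - 9228 = -1915
-1915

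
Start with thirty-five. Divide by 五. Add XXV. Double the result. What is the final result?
Convert thirty-five (English words) → 35 (decimal)
Start: 35
Convert 五 (Chinese numeral) → 5 (decimal)
35 ÷ 5 = 7
Convert XXV (Roman numeral) → 10 + 10 + 5 = 25 (decimal)
7 + 25 = 32
32 × 2 = 64
64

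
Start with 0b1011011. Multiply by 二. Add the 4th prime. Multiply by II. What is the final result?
Convert 0b1011011 (binary) → 64 + 16 + 8 + 2 + 1 = 91 (decimal)
Start: 91
Convert 二 (Chinese numeral) → 2 (decimal)
91 × 2 = 182
Convert the 4th prime (prime index) → 7 (decimal)
182 + 7 = 189
Convert II (Roman numeral) → 1 + 1 = 2 (decimal)
189 × 2 = 378
378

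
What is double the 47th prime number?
The 47th prime number = 211
Compute 211 × 2 = 422
422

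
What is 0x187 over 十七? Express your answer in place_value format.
Convert 0x187 (hexadecimal) → 1×256 + 8×16 + 7 = 391 (decimal)
Convert 十七 (Chinese numeral) → 1×10 + 7 = 17 (decimal)
Compute 391 ÷ 17 = 23
Convert 23 (decimal) → 23 = 2×10 + 3 → 2 tens, 3 ones (place-value notation)
2 tens, 3 ones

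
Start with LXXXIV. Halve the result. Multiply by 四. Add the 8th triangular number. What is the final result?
Convert LXXXIV (Roman numeral) → 50 + 10 + 10 + 10 + 4 = 84 (decimal)
Start: 84
84 ÷ 2 = 42
Convert 四 (Chinese numeral) → 4 (decimal)
42 × 4 = 168
Convert the 8th triangular number (triangular index) → 8×9/2 = 36 (decimal)
168 + 36 = 204
204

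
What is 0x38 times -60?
Convert 0x38 (hexadecimal) → 3×16 + 8 = 56 (decimal)
Compute 56 × -60 = -3360
-3360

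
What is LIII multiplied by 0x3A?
Convert LIII (Roman numeral) → 50 + 1 + 1 + 1 = 53 (decimal)
Convert 0x3A (hexadecimal) → 3×16 + 10 = 58 (decimal)
Compute 53 × 58 = 3074
3074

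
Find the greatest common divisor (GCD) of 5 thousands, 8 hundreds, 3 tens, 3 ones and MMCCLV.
Convert 5 thousands, 8 hundreds, 3 tens, 3 ones (place-value notation) → 5×1000 + 8×100 + 3×10 + 3 = 5833 (decimal)
Convert MMCCLV (Roman numeral) → 1000 + 1000 + 100 + 100 + 50 + 5 = 2255 (decimal)
Compute gcd(5833, 2255) = 1
1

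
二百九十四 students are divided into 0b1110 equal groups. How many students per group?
Convert 二百九十四 (Chinese numeral) → 2×100 + 9×10 + 4 = 294 (decimal)
Convert 0b1110 (binary) → 8 + 4 + 2 = 14 (decimal)
Compute 294 ÷ 14 = 21
21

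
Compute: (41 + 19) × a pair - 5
Convert a pair (colloquial) → 2 (decimal)
Expression in decimal: (41 + 19) × 2 - 5
Parentheses first: 41 + 19 = 60
Multiply: 60 × 2 = 120
Subtract: 120 - 5 = 115
115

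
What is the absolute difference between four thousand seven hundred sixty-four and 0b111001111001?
Convert four thousand seven hundred sixty-four (English words) → 4×1000 + 7×100 + 64 = 4764 (decimal)
Convert 0b111001111001 (binary) → 2048 + 1024 + 512 + 64 + 32 + 16 + 8 + 1 = 3705 (decimal)
Compute |4764 - 3705| = 1059
1059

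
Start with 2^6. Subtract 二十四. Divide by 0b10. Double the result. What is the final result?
Convert 2^6 (power) → 64 (decimal)
Start: 64
Convert 二十四 (Chinese numeral) → 2×10 + 4 = 24 (decimal)
64 - 24 = 40
Convert 0b10 (binary) → 2 (decimal)
40 ÷ 2 = 20
20 × 2 = 40
40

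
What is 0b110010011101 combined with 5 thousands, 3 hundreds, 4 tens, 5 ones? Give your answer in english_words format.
Convert 0b110010011101 (binary) → 2048 + 1024 + 128 + 16 + 8 + 4 + 1 = 3229 (decimal)
Convert 5 thousands, 3 hundreds, 4 tens, 5 ones (place-value notation) → 5×1000 + 3×100 + 4×10 + 5 = 5345 (decimal)
Compute 3229 + 5345 = 8574
Convert 8574 (decimal) → 8574 = 8×1000 + 5×100 + 74 → eight thousand five hundred seventy-four (English words)
eight thousand five hundred seventy-four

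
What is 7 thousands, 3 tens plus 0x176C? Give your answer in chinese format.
Convert 7 thousands, 3 tens (place-value notation) → 7×1000 + 3×10 = 7030 (decimal)
Convert 0x176C (hexadecimal) → 1×4096 + 7×256 + 6×16 + 12 = 5996 (decimal)
Compute 7030 + 5996 = 13026
Convert 13026 (decimal) → 13026 = 1×10000 + 3×1000 + 2×10 + 6 → 一万三千零二十六 (Chinese numeral)
一万三千零二十六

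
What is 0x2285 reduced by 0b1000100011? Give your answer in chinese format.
Convert 0x2285 (hexadecimal) → 2×4096 + 2×256 + 8×16 + 5 = 8837 (decimal)
Convert 0b1000100011 (binary) → 512 + 32 + 2 + 1 = 547 (decimal)
Compute 8837 - 547 = 8290
Convert 8290 (decimal) → 8290 = 8×1000 + 2×100 + 9×10 → 八千二百九十 (Chinese numeral)
八千二百九十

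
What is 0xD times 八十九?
Convert 0xD (hexadecimal) → 13 (decimal)
Convert 八十九 (Chinese numeral) → 8×10 + 9 = 89 (decimal)
Compute 13 × 89 = 1157
1157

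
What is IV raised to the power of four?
Convert IV (Roman numeral) → 4 (decimal)
Convert four (English words) → 4 (decimal)
Compute 4 ^ 4 = 256
256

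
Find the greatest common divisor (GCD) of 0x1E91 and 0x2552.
Convert 0x1E91 (hexadecimal) → 1×4096 + 14×256 + 9×16 + 1 = 7825 (decimal)
Convert 0x2552 (hexadecimal) → 2×4096 + 5×256 + 5×16 + 2 = 9554 (decimal)
Compute gcd(7825, 9554) = 1
1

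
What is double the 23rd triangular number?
The 23rd triangular number = 23×24/2 = 276
Compute 276 × 2 = 552
552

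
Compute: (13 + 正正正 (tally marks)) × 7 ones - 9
Convert 正正正 (tally marks) → 5 + 5 + 5 = 15 (decimal)
Convert 7 ones (place-value notation) → 7 (decimal)
Expression in decimal: (13 + 15) × 7 - 9
Parentheses first: 13 + 15 = 28
Multiply: 28 × 7 = 196
Subtract: 196 - 9 = 187
187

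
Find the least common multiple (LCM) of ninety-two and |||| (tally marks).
Convert ninety-two (English words) → 92 (decimal)
Convert |||| (tally marks) → 4 (decimal)
Compute lcm(92, 4) = 92
92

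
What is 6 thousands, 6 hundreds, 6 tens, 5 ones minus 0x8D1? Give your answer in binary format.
Convert 6 thousands, 6 hundreds, 6 tens, 5 ones (place-value notation) → 6×1000 + 6×100 + 6×10 + 5 = 6665 (decimal)
Convert 0x8D1 (hexadecimal) → 8×256 + 13×16 + 1 = 2257 (decimal)
Compute 6665 - 2257 = 4408
Convert 4408 (decimal) → 4408 = 4096 + 256 + 32 + 16 + 8 → 0b1000100111000 (binary)
0b1000100111000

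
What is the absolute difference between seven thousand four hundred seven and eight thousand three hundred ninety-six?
Convert seven thousand four hundred seven (English words) → 7×1000 + 4×100 + 7 = 7407 (decimal)
Convert eight thousand three hundred ninety-six (English words) → 8×1000 + 3×100 + 96 = 8396 (decimal)
Compute |7407 - 8396| = 989
989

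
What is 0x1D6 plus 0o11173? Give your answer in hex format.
Convert 0x1D6 (hexadecimal) → 1×256 + 13×16 + 6 = 470 (decimal)
Convert 0o11173 (octal) → 1×4096 + 1×512 + 1×64 + 7×8 + 3 = 4731 (decimal)
Compute 470 + 4731 = 5201
Convert 5201 (decimal) → 5201 = 1×4096 + 4×256 + 5×16 + 1 → 0x1451 (hexadecimal)
0x1451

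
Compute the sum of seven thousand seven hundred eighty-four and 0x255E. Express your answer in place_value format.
Convert seven thousand seven hundred eighty-four (English words) → 7×1000 + 7×100 + 84 = 7784 (decimal)
Convert 0x255E (hexadecimal) → 2×4096 + 5×256 + 5×16 + 14 = 9566 (decimal)
Compute 7784 + 9566 = 17350
Convert 17350 (decimal) → 17350 = 17×1000 + 3×100 + 5×10 → 17 thousands, 3 hundreds, 5 tens (place-value notation)
17 thousands, 3 hundreds, 5 tens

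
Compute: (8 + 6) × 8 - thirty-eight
Convert thirty-eight (English words) → 38 (decimal)
Expression in decimal: (8 + 6) × 8 - 38
Parentheses first: 8 + 6 = 14
Multiply: 14 × 8 = 112
Subtract: 112 - 38 = 74
74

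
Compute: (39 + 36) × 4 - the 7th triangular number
Convert the 7th triangular number (triangular index) → 7×8/2 = 28 (decimal)
Expression in decimal: (39 + 36) × 4 - 28
Parentheses first: 39 + 36 = 75
Multiply: 75 × 4 = 300
Subtract: 300 - 28 = 272
272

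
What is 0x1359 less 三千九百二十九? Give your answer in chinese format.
Convert 0x1359 (hexadecimal) → 1×4096 + 3×256 + 5×16 + 9 = 4953 (decimal)
Convert 三千九百二十九 (Chinese numeral) → 3×1000 + 9×100 + 2×10 + 9 = 3929 (decimal)
Compute 4953 - 3929 = 1024
Convert 1024 (decimal) → 1024 = 1×1000 + 2×10 + 4 → 一千零二十四 (Chinese numeral)
一千零二十四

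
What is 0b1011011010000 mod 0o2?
Convert 0b1011011010000 (binary) → 4096 + 1024 + 512 + 128 + 64 + 16 = 5840 (decimal)
Convert 0o2 (octal) → 2 (decimal)
Compute 5840 mod 2 = 0
0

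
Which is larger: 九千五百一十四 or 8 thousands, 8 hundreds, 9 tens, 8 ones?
Convert 九千五百一十四 (Chinese numeral) → 9×1000 + 5×100 + 1×10 + 4 = 9514 (decimal)
Convert 8 thousands, 8 hundreds, 9 tens, 8 ones (place-value notation) → 8×1000 + 8×100 + 9×10 + 8 = 8898 (decimal)
Compare 9514 vs 8898: larger = 9514
9514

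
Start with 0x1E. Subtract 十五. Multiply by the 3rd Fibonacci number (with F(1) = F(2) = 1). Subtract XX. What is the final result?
Convert 0x1E (hexadecimal) → 1×16 + 14 = 30 (decimal)
Start: 30
Convert 十五 (Chinese numeral) → 1×10 + 5 = 15 (decimal)
30 - 15 = 15
Convert the 3rd Fibonacci number (with F(1) = F(2) = 1) (Fibonacci index) → 1, 1, 2 → 2 (decimal)
15 × 2 = 30
Convert XX (Roman numeral) → 10 + 10 = 20 (decimal)
30 - 20 = 10
10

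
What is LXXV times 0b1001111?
Convert LXXV (Roman numeral) → 50 + 10 + 10 + 5 = 75 (decimal)
Convert 0b1001111 (binary) → 64 + 8 + 4 + 2 + 1 = 79 (decimal)
Compute 75 × 79 = 5925
5925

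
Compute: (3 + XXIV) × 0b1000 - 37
Convert XXIV (Roman numeral) → 10 + 10 + 4 = 24 (decimal)
Convert 0b1000 (binary) → 8 (decimal)
Expression in decimal: (3 + 24) × 8 - 37
Parentheses first: 3 + 24 = 27
Multiply: 27 × 8 = 216
Subtract: 216 - 37 = 179
179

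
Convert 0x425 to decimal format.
Convert 0x425 (hexadecimal) → 4×256 + 2×16 + 5 = 1061 (decimal)
1061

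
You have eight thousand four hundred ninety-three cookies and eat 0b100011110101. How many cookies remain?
Convert eight thousand four hundred ninety-three (English words) → 8×1000 + 4×100 + 93 = 8493 (decimal)
Convert 0b100011110101 (binary) → 2048 + 128 + 64 + 32 + 16 + 4 + 1 = 2293 (decimal)
Compute 8493 - 2293 = 6200
6200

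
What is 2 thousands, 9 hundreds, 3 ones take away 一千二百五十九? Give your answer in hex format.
Convert 2 thousands, 9 hundreds, 3 ones (place-value notation) → 2×1000 + 9×100 + 3 = 2903 (decimal)
Convert 一千二百五十九 (Chinese numeral) → 1×1000 + 2×100 + 5×10 + 9 = 1259 (decimal)
Compute 2903 - 1259 = 1644
Convert 1644 (decimal) → 1644 = 6×256 + 6×16 + 12 → 0x66C (hexadecimal)
0x66C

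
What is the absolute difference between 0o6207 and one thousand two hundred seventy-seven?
Convert 0o6207 (octal) → 6×512 + 2×64 + 7 = 3207 (decimal)
Convert one thousand two hundred seventy-seven (English words) → 1×1000 + 2×100 + 77 = 1277 (decimal)
Compute |3207 - 1277| = 1930
1930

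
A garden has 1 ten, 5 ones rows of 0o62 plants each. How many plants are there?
Convert 0o62 (octal) → 6×8 + 2 = 50 (decimal)
Convert 1 ten, 5 ones (place-value notation) → 1×10 + 5 = 15 (decimal)
Compute 50 × 15 = 750
750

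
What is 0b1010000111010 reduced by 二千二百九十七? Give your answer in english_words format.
Convert 0b1010000111010 (binary) → 4096 + 1024 + 32 + 16 + 8 + 2 = 5178 (decimal)
Convert 二千二百九十七 (Chinese numeral) → 2×1000 + 2×100 + 9×10 + 7 = 2297 (decimal)
Compute 5178 - 2297 = 2881
Convert 2881 (decimal) → 2881 = 2×1000 + 8×100 + 81 → two thousand eight hundred eighty-one (English words)
two thousand eight hundred eighty-one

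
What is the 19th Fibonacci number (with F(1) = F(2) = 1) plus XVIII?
The 19th Fibonacci number (with F(1) = F(2) = 1) = 4181
Convert XVIII (Roman numeral) → 10 + 5 + 1 + 1 + 1 = 18 (decimal)
Compute 4181 + 18 = 4199
4199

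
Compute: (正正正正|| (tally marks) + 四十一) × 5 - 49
Convert 正正正正|| (tally marks) → 5 + 5 + 5 + 5 + 2 = 22 (decimal)
Convert 四十一 (Chinese numeral) → 4×10 + 1 = 41 (decimal)
Expression in decimal: (22 + 41) × 5 - 49
Parentheses first: 22 + 41 = 63
Multiply: 63 × 5 = 315
Subtract: 315 - 49 = 266
266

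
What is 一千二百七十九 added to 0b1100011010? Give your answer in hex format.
Convert 一千二百七十九 (Chinese numeral) → 1×1000 + 2×100 + 7×10 + 9 = 1279 (decimal)
Convert 0b1100011010 (binary) → 512 + 256 + 16 + 8 + 2 = 794 (decimal)
Compute 1279 + 794 = 2073
Convert 2073 (decimal) → 2073 = 8×256 + 1×16 + 9 → 0x819 (hexadecimal)
0x819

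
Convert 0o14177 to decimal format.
Convert 0o14177 (octal) → 1×4096 + 4×512 + 1×64 + 7×8 + 7 = 6271 (decimal)
6271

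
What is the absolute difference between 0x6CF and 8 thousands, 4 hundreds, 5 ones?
Convert 0x6CF (hexadecimal) → 6×256 + 12×16 + 15 = 1743 (decimal)
Convert 8 thousands, 4 hundreds, 5 ones (place-value notation) → 8×1000 + 4×100 + 5 = 8405 (decimal)
Compute |1743 - 8405| = 6662
6662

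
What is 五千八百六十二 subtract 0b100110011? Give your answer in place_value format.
Convert 五千八百六十二 (Chinese numeral) → 5×1000 + 8×100 + 6×10 + 2 = 5862 (decimal)
Convert 0b100110011 (binary) → 256 + 32 + 16 + 2 + 1 = 307 (decimal)
Compute 5862 - 307 = 5555
Convert 5555 (decimal) → 5555 = 5×1000 + 5×100 + 5×10 + 5 → 5 thousands, 5 hundreds, 5 tens, 5 ones (place-value notation)
5 thousands, 5 hundreds, 5 tens, 5 ones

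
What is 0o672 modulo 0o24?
Convert 0o672 (octal) → 6×64 + 7×8 + 2 = 442 (decimal)
Convert 0o24 (octal) → 2×8 + 4 = 20 (decimal)
Compute 442 mod 20 = 2
2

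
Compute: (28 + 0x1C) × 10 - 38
Convert 0x1C (hexadecimal) → 1×16 + 12 = 28 (decimal)
Expression in decimal: (28 + 28) × 10 - 38
Parentheses first: 28 + 28 = 56
Multiply: 56 × 10 = 560
Subtract: 560 - 38 = 522
522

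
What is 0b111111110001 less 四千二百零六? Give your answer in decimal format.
Convert 0b111111110001 (binary) → 2048 + 1024 + 512 + 256 + 128 + 64 + 32 + 16 + 1 = 4081 (decimal)
Convert 四千二百零六 (Chinese numeral) → 4×1000 + 2×100 + 6 = 4206 (decimal)
Compute 4081 - 4206 = -125
-125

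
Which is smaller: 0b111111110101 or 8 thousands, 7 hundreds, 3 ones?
Convert 0b111111110101 (binary) → 2048 + 1024 + 512 + 256 + 128 + 64 + 32 + 16 + 4 + 1 = 4085 (decimal)
Convert 8 thousands, 7 hundreds, 3 ones (place-value notation) → 8×1000 + 7×100 + 3 = 8703 (decimal)
Compare 4085 vs 8703: smaller = 4085
4085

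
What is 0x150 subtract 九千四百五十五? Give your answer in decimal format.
Convert 0x150 (hexadecimal) → 1×256 + 5×16 = 336 (decimal)
Convert 九千四百五十五 (Chinese numeral) → 9×1000 + 4×100 + 5×10 + 5 = 9455 (decimal)
Compute 336 - 9455 = -9119
-9119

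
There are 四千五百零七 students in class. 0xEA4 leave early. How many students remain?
Convert 四千五百零七 (Chinese numeral) → 4×1000 + 5×100 + 7 = 4507 (decimal)
Convert 0xEA4 (hexadecimal) → 14×256 + 10×16 + 4 = 3748 (decimal)
Compute 4507 - 3748 = 759
759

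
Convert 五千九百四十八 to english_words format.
Convert 五千九百四十八 (Chinese numeral) → 5×1000 + 9×100 + 4×10 + 8 = 5948 (decimal)
Convert 5948 (decimal) → 5948 = 5×1000 + 9×100 + 48 → five thousand nine hundred forty-eight (English words)
five thousand nine hundred forty-eight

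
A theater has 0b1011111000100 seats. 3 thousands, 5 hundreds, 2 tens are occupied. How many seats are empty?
Convert 0b1011111000100 (binary) → 4096 + 1024 + 512 + 256 + 128 + 64 + 4 = 6084 (decimal)
Convert 3 thousands, 5 hundreds, 2 tens (place-value notation) → 3×1000 + 5×100 + 2×10 = 3520 (decimal)
Compute 6084 - 3520 = 2564
2564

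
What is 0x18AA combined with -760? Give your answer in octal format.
Convert 0x18AA (hexadecimal) → 1×4096 + 8×256 + 10×16 + 10 = 6314 (decimal)
Compute 6314 + -760 = 5554
Convert 5554 (decimal) → 5554 = 1×4096 + 2×512 + 6×64 + 6×8 + 2 → 0o12662 (octal)
0o12662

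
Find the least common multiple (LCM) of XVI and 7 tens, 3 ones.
Convert XVI (Roman numeral) → 10 + 5 + 1 = 16 (decimal)
Convert 7 tens, 3 ones (place-value notation) → 7×10 + 3 = 73 (decimal)
Compute lcm(16, 73) = 1168
1168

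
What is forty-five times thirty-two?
Convert forty-five (English words) → 45 (decimal)
Convert thirty-two (English words) → 32 (decimal)
Compute 45 × 32 = 1440
1440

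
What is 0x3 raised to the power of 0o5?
Convert 0x3 (hexadecimal) → 3 (decimal)
Convert 0o5 (octal) → 5 (decimal)
Compute 3 ^ 5 = 243
243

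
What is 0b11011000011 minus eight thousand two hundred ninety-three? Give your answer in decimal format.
Convert 0b11011000011 (binary) → 1024 + 512 + 128 + 64 + 2 + 1 = 1731 (decimal)
Convert eight thousand two hundred ninety-three (English words) → 8×1000 + 2×100 + 93 = 8293 (decimal)
Compute 1731 - 8293 = -6562
-6562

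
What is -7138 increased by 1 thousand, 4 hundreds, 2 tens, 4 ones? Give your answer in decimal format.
Convert 1 thousand, 4 hundreds, 2 tens, 4 ones (place-value notation) → 1×1000 + 4×100 + 2×10 + 4 = 1424 (decimal)
Compute -7138 + 1424 = -5714
-5714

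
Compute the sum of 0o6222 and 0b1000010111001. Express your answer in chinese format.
Convert 0o6222 (octal) → 6×512 + 2×64 + 2×8 + 2 = 3218 (decimal)
Convert 0b1000010111001 (binary) → 4096 + 128 + 32 + 16 + 8 + 1 = 4281 (decimal)
Compute 3218 + 4281 = 7499
Convert 7499 (decimal) → 7499 = 7×1000 + 4×100 + 9×10 + 9 → 七千四百九十九 (Chinese numeral)
七千四百九十九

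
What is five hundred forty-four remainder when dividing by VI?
Convert five hundred forty-four (English words) → 5×100 + 44 = 544 (decimal)
Convert VI (Roman numeral) → 5 + 1 = 6 (decimal)
Compute 544 mod 6 = 4
4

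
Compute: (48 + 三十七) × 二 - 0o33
Convert 三十七 (Chinese numeral) → 3×10 + 7 = 37 (decimal)
Convert 二 (Chinese numeral) → 2 (decimal)
Convert 0o33 (octal) → 3×8 + 3 = 27 (decimal)
Expression in decimal: (48 + 37) × 2 - 27
Parentheses first: 48 + 37 = 85
Multiply: 85 × 2 = 170
Subtract: 170 - 27 = 143
143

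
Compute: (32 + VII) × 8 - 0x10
Convert VII (Roman numeral) → 5 + 1 + 1 = 7 (decimal)
Convert 0x10 (hexadecimal) → 1×16 = 16 (decimal)
Expression in decimal: (32 + 7) × 8 - 16
Parentheses first: 32 + 7 = 39
Multiply: 39 × 8 = 312
Subtract: 312 - 16 = 296
296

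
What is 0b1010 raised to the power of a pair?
Convert 0b1010 (binary) → 8 + 2 = 10 (decimal)
Convert a pair (colloquial) → 2 (decimal)
Compute 10 ^ 2 = 100
100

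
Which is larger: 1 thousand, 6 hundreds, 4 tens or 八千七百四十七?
Convert 1 thousand, 6 hundreds, 4 tens (place-value notation) → 1×1000 + 6×100 + 4×10 = 1640 (decimal)
Convert 八千七百四十七 (Chinese numeral) → 8×1000 + 7×100 + 4×10 + 7 = 8747 (decimal)
Compare 1640 vs 8747: larger = 8747
8747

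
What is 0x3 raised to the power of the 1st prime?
Convert 0x3 (hexadecimal) → 3 (decimal)
Convert the 1st prime (prime index) → 2 (decimal)
Compute 3 ^ 2 = 9
9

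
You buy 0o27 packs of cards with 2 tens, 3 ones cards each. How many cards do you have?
Convert 2 tens, 3 ones (place-value notation) → 2×10 + 3 = 23 (decimal)
Convert 0o27 (octal) → 2×8 + 7 = 23 (decimal)
Compute 23 × 23 = 529
529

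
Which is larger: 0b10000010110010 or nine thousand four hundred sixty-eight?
Convert 0b10000010110010 (binary) → 8192 + 128 + 32 + 16 + 2 = 8370 (decimal)
Convert nine thousand four hundred sixty-eight (English words) → 9×1000 + 4×100 + 68 = 9468 (decimal)
Compare 8370 vs 9468: larger = 9468
9468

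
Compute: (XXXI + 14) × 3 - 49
Convert XXXI (Roman numeral) → 10 + 10 + 10 + 1 = 31 (decimal)
Expression in decimal: (31 + 14) × 3 - 49
Parentheses first: 31 + 14 = 45
Multiply: 45 × 3 = 135
Subtract: 135 - 49 = 86
86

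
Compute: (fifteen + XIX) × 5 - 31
Convert fifteen (English words) → 15 (decimal)
Convert XIX (Roman numeral) → 10 + 9 = 19 (decimal)
Expression in decimal: (15 + 19) × 5 - 31
Parentheses first: 15 + 19 = 34
Multiply: 34 × 5 = 170
Subtract: 170 - 31 = 139
139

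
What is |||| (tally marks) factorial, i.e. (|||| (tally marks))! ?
Convert |||| (tally marks) → 4 (decimal)
Compute 4! = 24
24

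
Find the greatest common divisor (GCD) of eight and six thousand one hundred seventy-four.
Convert eight (English words) → 8 (decimal)
Convert six thousand one hundred seventy-four (English words) → 6×1000 + 1×100 + 74 = 6174 (decimal)
Compute gcd(8, 6174) = 2
2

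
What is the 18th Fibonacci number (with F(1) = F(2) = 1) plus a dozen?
The 18th Fibonacci number (with F(1) = F(2) = 1) = 2584
Convert a dozen (colloquial) → 12 (decimal)
Compute 2584 + 12 = 2596
2596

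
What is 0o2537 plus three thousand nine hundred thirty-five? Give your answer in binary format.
Convert 0o2537 (octal) → 2×512 + 5×64 + 3×8 + 7 = 1375 (decimal)
Convert three thousand nine hundred thirty-five (English words) → 3×1000 + 9×100 + 35 = 3935 (decimal)
Compute 1375 + 3935 = 5310
Convert 5310 (decimal) → 5310 = 4096 + 1024 + 128 + 32 + 16 + 8 + 4 + 2 → 0b1010010111110 (binary)
0b1010010111110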